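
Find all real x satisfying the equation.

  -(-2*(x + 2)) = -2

Step 1. [-(-2*(x + 2)) = -2] leading − — multiply by −1, so neg: -2*(x + 2) = 2.
Step 2. [-2*(x + 2) = 2] leading coefficient -2: divide by -2 ⇒ div: x + 2 = -1.
Step 3. [x + 2 = -1] +2 is outermost — subtract 2 both sides ⇒ sub: x = -3.

Answer: x ∈ {-3}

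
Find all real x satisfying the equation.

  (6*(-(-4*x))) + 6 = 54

Step 1. [(6*(-(-4*x))) + 6 = 54] peel the +6: subtract 6 from each side, so sub: 6*(-(-4*x)) = 48.
Step 2. [6*(-(-4*x)) = 48] LHS = 6·(…); ÷6 both sides ⇒ div: -(-4*x) = 8.
Step 3. [-(-4*x) = 8] leading − — multiply by −1, so neg: -4*x = -8.
Step 4. [-4*x = -8] leading coefficient -4: divide by -4. So div: x = 2.

Answer: x ∈ {2}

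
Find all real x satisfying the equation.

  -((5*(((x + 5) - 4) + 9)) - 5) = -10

Step 1. [-((5*(((x + 5) - 4) + 9)) - 5) = -10] flip signs both sides ⇒ neg: (5*(((x + 5) - 4) + 9)) - 5 = 10.
Step 2. [(5*(((x + 5) - 4) + 9)) - 5 = 10] 5 | LHS and 5 | 10: pull 5 out, so factor: (((x + 5) - 4) + 9) - 1 = 2.
Step 3. [(((x + 5) - 4) + 9) - 1 = 2] peel the -1: add 1 from each side. So sub: ((x + 5) - 4) + 9 = 3.
Step 4. [((x + 5) - 4) + 9 = 3] +9 is outermost — subtract 9 both sides ⇒ sub: (x + 5) - 4 = -6.
Step 5. [(x + 5) - 4 = -6] add 4: x sits inside (… - 4), so sub: x + 5 = -2.
Step 6. [x + 5 = -2] subtract 5: x sits inside (… + 5), so sub: x = -7.

Answer: x ∈ {-7}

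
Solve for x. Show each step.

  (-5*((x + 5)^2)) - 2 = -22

Step 1. [(-5*((x + 5)^2)) - 2 = -22] peel the -2: add 2 from each side, so sub: -5*((x + 5)^2) = -20.
Step 2. [-5*((x + 5)^2) = -20] LHS = -5·(…); ÷-5 both sides. So div: (x + 5)^2 = 4.
Step 3. [(x + 5)^2 = 4] √ both sides: 4 ≥ 0 gives two branches ⇒ sqrt: x + 5 = 2 or -2.
Step 4. [x + 5 = 2 or -2] peel the +5: subtract 5 from each side. So sub: x = -3 or -7.

Answer: x ∈ {-7, -3}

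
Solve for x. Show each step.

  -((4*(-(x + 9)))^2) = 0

Step 1. [-((4*(-(x + 9)))^2) = 0] flip signs both sides, so neg: (4*(-(x + 9)))^2 = 0.
Step 2. [(4*(-(x + 9)))^2 = 0] LHS squared, RHS 0 ≥ 0: apply √ (±), so sqrt: 4*(-(x + 9)) = 0.
Step 3. [4*(-(x + 9)) = 0] LHS = 4·(…); ÷4 both sides ⇒ div: -(x + 9) = 0.
Step 4. [-(x + 9) = 0] leading − — multiply by −1 ⇒ neg: x + 9 = 0.
Step 5. [x + 9 = 0] the outer +9 inverts by subtracting 9. So sub: x = -9.

Answer: x ∈ {-9}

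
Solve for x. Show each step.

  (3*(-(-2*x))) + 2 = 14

Step 1. [(3*(-(-2*x))) + 2 = 14] subtract 2: x sits inside (… + 2). So sub: 3*(-(-2*x)) = 12.
Step 2. [3*(-(-2*x)) = 12] 3 out front; divide by 3. So div: -(-2*x) = 4.
Step 3. [-(-2*x) = 4] flip signs both sides. So neg: -2*x = -4.
Step 4. [-2*x = -4] leading coefficient -2: divide by -2 ⇒ div: x = 2.

Answer: x ∈ {2}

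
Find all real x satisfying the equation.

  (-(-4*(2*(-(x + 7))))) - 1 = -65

Step 1. [(-(-4*(2*(-(x + 7))))) - 1 = -65] add 1: x sits inside (… - 1). So sub: -(-4*(2*(-(x + 7)))) = -64.
Step 2. [-(-4*(2*(-(x + 7)))) = -64] leading − — multiply by −1. So neg: -4*(2*(-(x + 7))) = 64.
Step 3. [-4*(2*(-(x + 7))) = 64] -4 out front; divide by -4. So div: 2*(-(x + 7)) = -16.
Step 4. [2*(-(x + 7)) = -16] 2 out front; divide by 2. So div: -(x + 7) = -8.
Step 5. [-(x + 7) = -8] LHS negated; negate both sides, so neg: x + 7 = 8.
Step 6. [x + 7 = 8] +7 is outermost — subtract 7 both sides ⇒ sub: x = 1.

Answer: x ∈ {1}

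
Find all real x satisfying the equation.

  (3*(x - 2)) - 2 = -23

Step 1. [(3*(x - 2)) - 2 = -23] the outer -2 inverts by adding 2 ⇒ sub: 3*(x - 2) = -21.
Step 2. [3*(x - 2) = -21] divide by the outer 3. So div: x - 2 = -7.
Step 3. [x - 2 = -7] -2 is outermost — add 2 both sides, so sub: x = -5.

Answer: x ∈ {-5}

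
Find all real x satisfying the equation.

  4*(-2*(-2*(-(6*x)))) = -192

Step 1. [4*(-2*(-2*(-(6*x)))) = -192] 4 out front; divide by 4. So div: -2*(-2*(-(6*x))) = -48.
Step 2. [-2*(-2*(-(6*x))) = -48] leading coefficient -2: divide by -2, so div: -2*(-(6*x)) = 24.
Step 3. [-2*(-(6*x)) = 24] divide by the outer -2. So div: -(6*x) = -12.
Step 4. [-(6*x) = -12] leading − — multiply by −1. So neg: 6*x = 12.
Step 5. [6*x = 12] leading coefficient 6: divide by 6. So div: x = 2.

Answer: x ∈ {2}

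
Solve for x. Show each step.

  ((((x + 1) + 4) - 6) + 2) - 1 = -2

Step 1. [((((x + 1) + 4) - 6) + 2) - 1 = -2] 1 comes off first (add 1), so sub: (((x + 1) + 4) - 6) + 2 = -1.
Step 2. [(((x + 1) + 4) - 6) + 2 = -1] subtract 2: x sits inside (… + 2) ⇒ sub: ((x + 1) + 4) - 6 = -3.
Step 3. [((x + 1) + 4) - 6 = -3] add 6: x sits inside (… - 6) ⇒ sub: (x + 1) + 4 = 3.
Step 4. [(x + 1) + 4 = 3] subtract 4: x sits inside (… + 4), so sub: x + 1 = -1.
Step 5. [x + 1 = -1] +1 is outermost — subtract 1 both sides. So sub: x = -2.

Answer: x ∈ {-2}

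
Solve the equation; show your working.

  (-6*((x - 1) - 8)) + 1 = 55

Step 1. [(-6*((x - 1) - 8)) + 1 = 55] 1 comes off first (subtract 1) ⇒ sub: -6*((x - 1) - 8) = 54.
Step 2. [-6*((x - 1) - 8) = 54] leading coefficient -6: divide by -6. So div: (x - 1) - 8 = -9.
Step 3. [(x - 1) - 8 = -9] the outer -8 inverts by adding 8 ⇒ sub: x - 1 = -1.
Step 4. [x - 1 = -1] the outer -1 inverts by adding 1 ⇒ sub: x = 0.

Answer: x ∈ {0}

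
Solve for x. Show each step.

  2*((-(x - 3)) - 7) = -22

Step 1. [2*((-(x - 3)) - 7) = -22] 2·(inner) — divide through by 2 ⇒ div: (-(x - 3)) - 7 = -11.
Step 2. [(-(x - 3)) - 7 = -11] the outer -7 inverts by adding 7. So sub: -(x - 3) = -4.
Step 3. [-(x - 3) = -4] LHS negated; negate both sides. So neg: x - 3 = 4.
Step 4. [x - 3 = 4] peel the -3: add 3 from each side. So sub: x = 7.

Answer: x ∈ {7}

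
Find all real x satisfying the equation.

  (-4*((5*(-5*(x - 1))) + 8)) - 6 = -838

Step 1. [(-4*((5*(-5*(x - 1))) + 8)) - 6 = -838] -6 is outermost — add 6 both sides. So sub: -4*((5*(-5*(x - 1))) + 8) = -832.
Step 2. [-4*((5*(-5*(x - 1))) + 8) = -832] divide by the outer -4 ⇒ div: (5*(-5*(x - 1))) + 8 = 208.
Step 3. [(5*(-5*(x - 1))) + 8 = 208] the outer +8 inverts by subtracting 8 ⇒ sub: 5*(-5*(x - 1)) = 200.
Step 4. [5*(-5*(x - 1)) = 200] 5·(inner) — divide through by 5 ⇒ div: -5*(x - 1) = 40.
Step 5. [-5*(x - 1) = 40] leading coefficient -5: divide by -5 ⇒ div: x - 1 = -8.
Step 6. [x - 1 = -8] the outer -1 inverts by adding 1, so sub: x = -7.

Answer: x ∈ {-7}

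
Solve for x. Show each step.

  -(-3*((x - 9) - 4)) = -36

Step 1. [-(-3*((x - 9) - 4)) = -36] leading − — multiply by −1 ⇒ neg: -3*((x - 9) - 4) = 36.
Step 2. [-3*((x - 9) - 4) = 36] -3·(inner) — divide through by -3 ⇒ div: (x - 9) - 4 = -12.
Step 3. [(x - 9) - 4 = -12] add 4: x sits inside (… - 4) ⇒ sub: x - 9 = -8.
Step 4. [x - 9 = -8] the outer -9 inverts by adding 9, so sub: x = 1.

Answer: x ∈ {1}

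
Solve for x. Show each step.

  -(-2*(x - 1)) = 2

Step 1. [-(-2*(x - 1)) = 2] leading − — multiply by −1, so neg: -2*(x - 1) = -2.
Step 2. [-2*(x - 1) = -2] -2·(inner) — divide through by -2 ⇒ div: x - 1 = 1.
Step 3. [x - 1 = 1] 1 comes off first (add 1), so sub: x = 2.

Answer: x ∈ {2}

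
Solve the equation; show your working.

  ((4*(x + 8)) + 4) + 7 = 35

Step 1. [((4*(x + 8)) + 4) + 7 = 35] subtract 7: x sits inside (… + 7). So sub: (4*(x + 8)) + 4 = 28.
Step 2. [(4*(x + 8)) + 4 = 28] 4 | LHS and 4 | 28: pull 4 out, so factor: (x + 8) + 1 = 7.
Step 3. [(x + 8) + 1 = 7] subtract 1: x sits inside (… + 1). So sub: x + 8 = 6.
Step 4. [x + 8 = 6] peel the +8: subtract 8 from each side ⇒ sub: x = -2.

Answer: x ∈ {-2}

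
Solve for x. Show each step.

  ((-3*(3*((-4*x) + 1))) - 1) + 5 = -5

Step 1. [((-3*(3*((-4*x) + 1))) - 1) + 5 = -5] peel the +5: subtract 5 from each side. So sub: (-3*(3*((-4*x) + 1))) - 1 = -10.
Step 2. [(-3*(3*((-4*x) + 1))) - 1 = -10] 1 comes off first (add 1) ⇒ sub: -3*(3*((-4*x) + 1)) = -9.
Step 3. [-3*(3*((-4*x) + 1)) = -9] -3 out front; divide by -3, so div: 3*((-4*x) + 1) = 3.
Step 4. [3*((-4*x) + 1) = 3] leading coefficient 3: divide by 3. So div: (-4*x) + 1 = 1.
Step 5. [(-4*x) + 1 = 1] +1 is outermost — subtract 1 both sides, so sub: -4*x = 0.
Step 6. [-4*x = 0] -4 out front; divide by -4. So div: x = 0.

Answer: x ∈ {0}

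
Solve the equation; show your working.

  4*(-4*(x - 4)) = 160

Step 1. [4*(-4*(x - 4)) = 160] LHS = 4·(…); ÷4 both sides, so div: -4*(x - 4) = 40.
Step 2. [-4*(x - 4) = 40] LHS = -4·(…); ÷-4 both sides. So div: x - 4 = -10.
Step 3. [x - 4 = -10] 4 comes off first (add 4), so sub: x = -6.

Answer: x ∈ {-6}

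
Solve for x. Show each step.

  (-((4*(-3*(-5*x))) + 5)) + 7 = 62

Step 1. [(-((4*(-3*(-5*x))) + 5)) + 7 = 62] 7 comes off first (subtract 7), so sub: -((4*(-3*(-5*x))) + 5) = 55.
Step 2. [-((4*(-3*(-5*x))) + 5) = 55] leading − — multiply by −1, so neg: (4*(-3*(-5*x))) + 5 = -55.
Step 3. [(4*(-3*(-5*x))) + 5 = -55] 5 comes off first (subtract 5) ⇒ sub: 4*(-3*(-5*x)) = -60.
Step 4. [4*(-3*(-5*x)) = -60] 4 out front; divide by 4, so div: -3*(-5*x) = -15.
Step 5. [-3*(-5*x) = -15] -3 out front; divide by -3. So div: -5*x = 5.
Step 6. [-5*x = 5] -5·(inner) — divide through by -5 ⇒ div: x = -1.

Answer: x ∈ {-1}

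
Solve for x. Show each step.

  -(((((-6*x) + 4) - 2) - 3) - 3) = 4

Step 1. [-(((((-6*x) + 4) - 2) - 3) - 3) = 4] flip signs both sides ⇒ neg: ((((-6*x) + 4) - 2) - 3) - 3 = -4.
Step 2. [((((-6*x) + 4) - 2) - 3) - 3 = -4] 3 comes off first (add 3), so sub: (((-6*x) + 4) - 2) - 3 = -1.
Step 3. [(((-6*x) + 4) - 2) - 3 = -1] the outer -3 inverts by adding 3. So sub: ((-6*x) + 4) - 2 = 2.
Step 4. [((-6*x) + 4) - 2 = 2] the outer -2 inverts by adding 2. So sub: (-6*x) + 4 = 4.
Step 5. [(-6*x) + 4 = 4] 4 comes off first (subtract 4). So sub: -6*x = 0.
Step 6. [-6*x = 0] divide by the outer -6, so div: x = 0.

Answer: x ∈ {0}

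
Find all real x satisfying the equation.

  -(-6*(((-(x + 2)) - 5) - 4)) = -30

Step 1. [-(-6*(((-(x + 2)) - 5) - 4)) = -30] LHS negated; negate both sides ⇒ neg: -6*(((-(x + 2)) - 5) - 4) = 30.
Step 2. [-6*(((-(x + 2)) - 5) - 4) = 30] divide by the outer -6. So div: ((-(x + 2)) - 5) - 4 = -5.
Step 3. [((-(x + 2)) - 5) - 4 = -5] add 4: x sits inside (… - 4). So sub: (-(x + 2)) - 5 = -1.
Step 4. [(-(x + 2)) - 5 = -1] 5 comes off first (add 5), so sub: -(x + 2) = 4.
Step 5. [-(x + 2) = 4] LHS negated; negate both sides ⇒ neg: x + 2 = -4.
Step 6. [x + 2 = -4] the outer +2 inverts by subtracting 2, so sub: x = -6.

Answer: x ∈ {-6}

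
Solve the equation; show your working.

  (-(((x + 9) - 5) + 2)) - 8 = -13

Step 1. [(-(((x + 9) - 5) + 2)) - 8 = -13] -8 is outermost — add 8 both sides. So sub: -(((x + 9) - 5) + 2) = -5.
Step 2. [-(((x + 9) - 5) + 2) = -5] flip signs both sides, so neg: ((x + 9) - 5) + 2 = 5.
Step 3. [((x + 9) - 5) + 2 = 5] +2 is outermost — subtract 2 both sides. So sub: (x + 9) - 5 = 3.
Step 4. [(x + 9) - 5 = 3] add 5: x sits inside (… - 5) ⇒ sub: x + 9 = 8.
Step 5. [x + 9 = 8] the outer +9 inverts by subtracting 9 ⇒ sub: x = -1.

Answer: x ∈ {-1}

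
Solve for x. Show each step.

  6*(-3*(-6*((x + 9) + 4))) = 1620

Step 1. [6*(-3*(-6*((x + 9) + 4))) = 1620] divide by the outer 6 ⇒ div: -3*(-6*((x + 9) + 4)) = 270.
Step 2. [-3*(-6*((x + 9) + 4)) = 270] leading coefficient -3: divide by -3, so div: -6*((x + 9) + 4) = -90.
Step 3. [-6*((x + 9) + 4) = -90] -6·(inner) — divide through by -6, so div: (x + 9) + 4 = 15.
Step 4. [(x + 9) + 4 = 15] peel the +4: subtract 4 from each side, so sub: x + 9 = 11.
Step 5. [x + 9 = 11] peel the +9: subtract 9 from each side, so sub: x = 2.

Answer: x ∈ {2}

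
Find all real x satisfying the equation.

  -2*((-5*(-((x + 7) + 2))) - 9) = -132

Step 1. [-2*((-5*(-((x + 7) + 2))) - 9) = -132] -2 out front; divide by -2. So div: (-5*(-((x + 7) + 2))) - 9 = 66.
Step 2. [(-5*(-((x + 7) + 2))) - 9 = 66] peel the -9: add 9 from each side, so sub: -5*(-((x + 7) + 2)) = 75.
Step 3. [-5*(-((x + 7) + 2)) = 75] LHS = -5·(…); ÷-5 both sides, so div: -((x + 7) + 2) = -15.
Step 4. [-((x + 7) + 2) = -15] LHS negated; negate both sides. So neg: (x + 7) + 2 = 15.
Step 5. [(x + 7) + 2 = 15] peel the +2: subtract 2 from each side ⇒ sub: x + 7 = 13.
Step 6. [x + 7 = 13] 7 comes off first (subtract 7). So sub: x = 6.

Answer: x ∈ {6}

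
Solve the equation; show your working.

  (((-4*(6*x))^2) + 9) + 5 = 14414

Step 1. [(((-4*(6*x))^2) + 9) + 5 = 14414] +5 is outermost — subtract 5 both sides ⇒ sub: ((-4*(6*x))^2) + 9 = 14409.
Step 2. [((-4*(6*x))^2) + 9 = 14409] +9 is outermost — subtract 9 both sides, so sub: (-4*(6*x))^2 = 14400.
Step 3. [(-4*(6*x))^2 = 14400] √ both sides: 14400 ≥ 0 gives two branches, so sqrt: -4*(6*x) = 120 or -120.
Step 4. [-4*(6*x) = 120 or -120] divide by the outer -4 ⇒ div: 6*x = -30 or 30.
Step 5. [6*x = -30 or 30] divide by the outer 6 ⇒ div: x = -5 or 5.

Answer: x ∈ {-5, 5}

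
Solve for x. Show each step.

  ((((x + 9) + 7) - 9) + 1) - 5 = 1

Step 1. [((((x + 9) + 7) - 9) + 1) - 5 = 1] -5 is outermost — add 5 both sides, so sub: (((x + 9) + 7) - 9) + 1 = 6.
Step 2. [(((x + 9) + 7) - 9) + 1 = 6] the outer +1 inverts by subtracting 1 ⇒ sub: ((x + 9) + 7) - 9 = 5.
Step 3. [((x + 9) + 7) - 9 = 5] 9 comes off first (add 9). So sub: (x + 9) + 7 = 14.
Step 4. [(x + 9) + 7 = 14] 7 comes off first (subtract 7), so sub: x + 9 = 7.
Step 5. [x + 9 = 7] +9 is outermost — subtract 9 both sides ⇒ sub: x = -2.

Answer: x ∈ {-2}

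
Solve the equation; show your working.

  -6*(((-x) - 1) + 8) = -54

Step 1. [-6*(((-x) - 1) + 8) = -54] LHS = -6·(…); ÷-6 both sides, so div: ((-x) - 1) + 8 = 9.
Step 2. [((-x) - 1) + 8 = 9] 8 comes off first (subtract 8), so sub: (-x) - 1 = 1.
Step 3. [(-x) - 1 = 1] add 1: x sits inside (… - 1) ⇒ sub: -x = 2.
Step 4. [-x = 2] LHS negated; negate both sides ⇒ neg: x = -2.

Answer: x ∈ {-2}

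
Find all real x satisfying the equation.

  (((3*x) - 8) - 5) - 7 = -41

Step 1. [(((3*x) - 8) - 5) - 7 = -41] add 7: x sits inside (… - 7) ⇒ sub: ((3*x) - 8) - 5 = -34.
Step 2. [((3*x) - 8) - 5 = -34] peel the -5: add 5 from each side. So sub: (3*x) - 8 = -29.
Step 3. [(3*x) - 8 = -29] peel the -8: add 8 from each side, so sub: 3*x = -21.
Step 4. [3*x = -21] 3 out front; divide by 3 ⇒ div: x = -7.

Answer: x ∈ {-7}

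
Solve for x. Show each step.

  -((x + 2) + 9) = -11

Step 1. [-((x + 2) + 9) = -11] LHS negated; negate both sides, so neg: (x + 2) + 9 = 11.
Step 2. [(x + 2) + 9 = 11] peel the +9: subtract 9 from each side, so sub: x + 2 = 2.
Step 3. [x + 2 = 2] +2 is outermost — subtract 2 both sides. So sub: x = 0.

Answer: x ∈ {0}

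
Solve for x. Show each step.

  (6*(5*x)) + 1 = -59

Step 1. [(6*(5*x)) + 1 = -59] +1 is outermost — subtract 1 both sides. So sub: 6*(5*x) = -60.
Step 2. [6*(5*x) = -60] 6·(inner) — divide through by 6 ⇒ div: 5*x = -10.
Step 3. [5*x = -10] 5·(inner) — divide through by 5. So div: x = -2.

Answer: x ∈ {-2}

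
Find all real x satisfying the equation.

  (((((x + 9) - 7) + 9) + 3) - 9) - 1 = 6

Step 1. [(((((x + 9) - 7) + 9) + 3) - 9) - 1 = 6] -1 is outermost — add 1 both sides ⇒ sub: ((((x + 9) - 7) + 9) + 3) - 9 = 7.
Step 2. [((((x + 9) - 7) + 9) + 3) - 9 = 7] 9 comes off first (add 9). So sub: (((x + 9) - 7) + 9) + 3 = 16.
Step 3. [(((x + 9) - 7) + 9) + 3 = 16] subtract 3: x sits inside (… + 3), so sub: ((x + 9) - 7) + 9 = 13.
Step 4. [((x + 9) - 7) + 9 = 13] 9 comes off first (subtract 9). So sub: (x + 9) - 7 = 4.
Step 5. [(x + 9) - 7 = 4] the outer -7 inverts by adding 7. So sub: x + 9 = 11.
Step 6. [x + 9 = 11] peel the +9: subtract 9 from each side ⇒ sub: x = 2.

Answer: x ∈ {2}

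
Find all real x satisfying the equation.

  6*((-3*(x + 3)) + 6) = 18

Step 1. [6*((-3*(x + 3)) + 6) = 18] leading coefficient 6: divide by 6, so div: (-3*(x + 3)) + 6 = 3.
Step 2. [(-3*(x + 3)) + 6 = 3] common factor -3 (LHS and 3) — divide through ⇒ factor: (x + 3) - 2 = -1.
Step 3. [(x + 3) - 2 = -1] -2 is outermost — add 2 both sides, so sub: x + 3 = 1.
Step 4. [x + 3 = 1] subtract 3: x sits inside (… + 3) ⇒ sub: x = -2.

Answer: x ∈ {-2}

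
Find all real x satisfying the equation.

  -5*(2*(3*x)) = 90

Step 1. [-5*(2*(3*x)) = 90] divide by the outer -5. So div: 2*(3*x) = -18.
Step 2. [2*(3*x) = -18] 2·(inner) — divide through by 2, so div: 3*x = -9.
Step 3. [3*x = -9] divide by the outer 3 ⇒ div: x = -3.

Answer: x ∈ {-3}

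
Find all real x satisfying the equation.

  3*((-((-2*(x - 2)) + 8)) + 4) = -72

Step 1. [3*((-((-2*(x - 2)) + 8)) + 4) = -72] 3 out front; divide by 3, so div: (-((-2*(x - 2)) + 8)) + 4 = -24.
Step 2. [(-((-2*(x - 2)) + 8)) + 4 = -24] 4 comes off first (subtract 4) ⇒ sub: -((-2*(x - 2)) + 8) = -28.
Step 3. [-((-2*(x - 2)) + 8) = -28] leading − — multiply by −1 ⇒ neg: (-2*(x - 2)) + 8 = 28.
Step 4. [(-2*(x - 2)) + 8 = 28] common factor -2 (LHS and 28) — divide through, so factor: (x - 2) - 4 = -14.
Step 5. [(x - 2) - 4 = -14] 4 comes off first (add 4) ⇒ sub: x - 2 = -10.
Step 6. [x - 2 = -10] the outer -2 inverts by adding 2, so sub: x = -8.

Answer: x ∈ {-8}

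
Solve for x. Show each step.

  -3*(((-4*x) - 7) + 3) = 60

Step 1. [-3*(((-4*x) - 7) + 3) = 60] -3·(inner) — divide through by -3. So div: ((-4*x) - 7) + 3 = -20.
Step 2. [((-4*x) - 7) + 3 = -20] peel the +3: subtract 3 from each side, so sub: (-4*x) - 7 = -23.
Step 3. [(-4*x) - 7 = -23] add 7: x sits inside (… - 7) ⇒ sub: -4*x = -16.
Step 4. [-4*x = -16] -4·(inner) — divide through by -4. So div: x = 4.

Answer: x ∈ {4}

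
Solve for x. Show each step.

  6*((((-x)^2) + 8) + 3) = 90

Step 1. [6*((((-x)^2) + 8) + 3) = 90] LHS = 6·(…); ÷6 both sides, so div: (((-x)^2) + 8) + 3 = 15.
Step 2. [(((-x)^2) + 8) + 3 = 15] 3 comes off first (subtract 3), so sub: ((-x)^2) + 8 = 12.
Step 3. [((-x)^2) + 8 = 12] subtract 8: x sits inside (… + 8) ⇒ sub: (-x)^2 = 4.
Step 4. [(-x)^2 = 4] √ both sides: 4 ≥ 0 gives two branches ⇒ sqrt: -x = 2 or -2.
Step 5. [-x = 2 or -2] LHS negated; negate both sides, so neg: x = -2 or 2.

Answer: x ∈ {-2, 2}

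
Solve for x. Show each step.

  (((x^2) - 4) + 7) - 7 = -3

Step 1. [(((x^2) - 4) + 7) - 7 = -3] add 7: x sits inside (… - 7), so sub: ((x^2) - 4) + 7 = 4.
Step 2. [((x^2) - 4) + 7 = 4] peel the +7: subtract 7 from each side. So sub: (x^2) - 4 = -3.
Step 3. [(x^2) - 4 = -3] 4 comes off first (add 4). So sub: x^2 = 1.
Step 4. [x^2 = 1] √ both sides: 1 ≥ 0 gives two branches. So sqrt: x = 1 or -1.

Answer: x ∈ {-1, 1}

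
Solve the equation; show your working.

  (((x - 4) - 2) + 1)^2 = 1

Step 1. [(((x - 4) - 2) + 1)^2 = 1] √ both sides: 1 ≥ 0 gives two branches, so sqrt: ((x - 4) - 2) + 1 = 1 or -1.
Step 2. [((x - 4) - 2) + 1 = 1 or -1] +1 is outermost — subtract 1 both sides, so sub: (x - 4) - 2 = 0 or -2.
Step 3. [(x - 4) - 2 = 0 or -2] add 2: x sits inside (… - 2) ⇒ sub: x - 4 = 2 or 0.
Step 4. [x - 4 = 2 or 0] -4 is outermost — add 4 both sides, so sub: x = 6 or 4.

Answer: x ∈ {4, 6}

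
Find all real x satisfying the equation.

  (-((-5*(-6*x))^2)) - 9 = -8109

Step 1. [(-((-5*(-6*x))^2)) - 9 = -8109] -9 is outermost — add 9 both sides ⇒ sub: -((-5*(-6*x))^2) = -8100.
Step 2. [-((-5*(-6*x))^2) = -8100] flip signs both sides ⇒ neg: (-5*(-6*x))^2 = 8100.
Step 3. [(-5*(-6*x))^2 = 8100] √ both sides: 8100 ≥ 0 gives two branches, so sqrt: -5*(-6*x) = 90 or -90.
Step 4. [-5*(-6*x) = 90 or -90] LHS = -5·(…); ÷-5 both sides, so div: -6*x = -18 or 18.
Step 5. [-6*x = -18 or 18] LHS = -6·(…); ÷-6 both sides, so div: x = 3 or -3.

Answer: x ∈ {-3, 3}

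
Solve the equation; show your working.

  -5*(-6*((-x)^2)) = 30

Step 1. [-5*(-6*((-x)^2)) = 30] -5 out front; divide by -5 ⇒ div: -6*((-x)^2) = -6.
Step 2. [-6*((-x)^2) = -6] leading coefficient -6: divide by -6, so div: (-x)^2 = 1.
Step 3. [(-x)^2 = 1] LHS squared, RHS 1 ≥ 0: apply √ (±). So sqrt: -x = 1 or -1.
Step 4. [-x = 1 or -1] flip signs both sides, so neg: x = -1 or 1.

Answer: x ∈ {-1, 1}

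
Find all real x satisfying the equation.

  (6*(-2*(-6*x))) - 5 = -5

Step 1. [(6*(-2*(-6*x))) - 5 = -5] 5 comes off first (add 5) ⇒ sub: 6*(-2*(-6*x)) = 0.
Step 2. [6*(-2*(-6*x)) = 0] leading coefficient 6: divide by 6. So div: -2*(-6*x) = 0.
Step 3. [-2*(-6*x) = 0] -2·(inner) — divide through by -2, so div: -6*x = 0.
Step 4. [-6*x = 0] divide by the outer -6. So div: x = 0.

Answer: x ∈ {0}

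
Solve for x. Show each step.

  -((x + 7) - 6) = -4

Step 1. [-((x + 7) - 6) = -4] flip signs both sides, so neg: (x + 7) - 6 = 4.
Step 2. [(x + 7) - 6 = 4] -6 is outermost — add 6 both sides, so sub: x + 7 = 10.
Step 3. [x + 7 = 10] subtract 7: x sits inside (… + 7), so sub: x = 3.

Answer: x ∈ {3}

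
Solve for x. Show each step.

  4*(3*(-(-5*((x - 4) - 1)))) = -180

Step 1. [4*(3*(-(-5*((x - 4) - 1)))) = -180] leading coefficient 4: divide by 4. So div: 3*(-(-5*((x - 4) - 1))) = -45.
Step 2. [3*(-(-5*((x - 4) - 1))) = -45] 3 out front; divide by 3 ⇒ div: -(-5*((x - 4) - 1)) = -15.
Step 3. [-(-5*((x - 4) - 1)) = -15] LHS negated; negate both sides. So neg: -5*((x - 4) - 1) = 15.
Step 4. [-5*((x - 4) - 1) = 15] LHS = -5·(…); ÷-5 both sides. So div: (x - 4) - 1 = -3.
Step 5. [(x - 4) - 1 = -3] add 1: x sits inside (… - 1). So sub: x - 4 = -2.
Step 6. [x - 4 = -2] peel the -4: add 4 from each side. So sub: x = 2.

Answer: x ∈ {2}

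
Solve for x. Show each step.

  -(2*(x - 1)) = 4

Step 1. [-(2*(x - 1)) = 4] leading − — multiply by −1, so neg: 2*(x - 1) = -4.
Step 2. [2*(x - 1) = -4] leading coefficient 2: divide by 2 ⇒ div: x - 1 = -2.
Step 3. [x - 1 = -2] peel the -1: add 1 from each side. So sub: x = -1.

Answer: x ∈ {-1}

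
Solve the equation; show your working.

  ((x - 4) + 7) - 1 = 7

Step 1. [((x - 4) + 7) - 1 = 7] the outer -1 inverts by adding 1 ⇒ sub: (x - 4) + 7 = 8.
Step 2. [(x - 4) + 7 = 8] subtract 7: x sits inside (… + 7). So sub: x - 4 = 1.
Step 3. [x - 4 = 1] -4 is outermost — add 4 both sides. So sub: x = 5.

Answer: x ∈ {5}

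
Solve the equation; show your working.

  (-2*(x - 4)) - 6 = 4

Step 1. [(-2*(x - 4)) - 6 = 4] -2 divides every term; factor it out, so factor: (x - 4) + 3 = -2.
Step 2. [(x - 4) + 3 = -2] peel the +3: subtract 3 from each side ⇒ sub: x - 4 = -5.
Step 3. [x - 4 = -5] the outer -4 inverts by adding 4. So sub: x = -1.

Answer: x ∈ {-1}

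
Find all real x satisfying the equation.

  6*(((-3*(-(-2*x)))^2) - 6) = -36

Step 1. [6*(((-3*(-(-2*x)))^2) - 6) = -36] leading coefficient 6: divide by 6 ⇒ div: ((-3*(-(-2*x)))^2) - 6 = -6.
Step 2. [((-3*(-(-2*x)))^2) - 6 = -6] -6 is outermost — add 6 both sides, so sub: (-3*(-(-2*x)))^2 = 0.
Step 3. [(-3*(-(-2*x)))^2 = 0] √ both sides: 0 ≥ 0 gives two branches ⇒ sqrt: -3*(-(-2*x)) = 0.
Step 4. [-3*(-(-2*x)) = 0] LHS = -3·(…); ÷-3 both sides. So div: -(-2*x) = 0.
Step 5. [-(-2*x) = 0] flip signs both sides. So neg: -2*x = 0.
Step 6. [-2*x = 0] -2 out front; divide by -2 ⇒ div: x = 0.

Answer: x ∈ {0}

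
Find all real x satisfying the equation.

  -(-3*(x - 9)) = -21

Step 1. [-(-3*(x - 9)) = -21] LHS negated; negate both sides, so neg: -3*(x - 9) = 21.
Step 2. [-3*(x - 9) = 21] leading coefficient -3: divide by -3, so div: x - 9 = -7.
Step 3. [x - 9 = -7] the outer -9 inverts by adding 9. So sub: x = 2.

Answer: x ∈ {2}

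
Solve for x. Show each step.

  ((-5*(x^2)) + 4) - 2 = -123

Step 1. [((-5*(x^2)) + 4) - 2 = -123] -2 is outermost — add 2 both sides ⇒ sub: (-5*(x^2)) + 4 = -121.
Step 2. [(-5*(x^2)) + 4 = -121] subtract 4: x sits inside (… + 4), so sub: -5*(x^2) = -125.
Step 3. [-5*(x^2) = -125] -5 out front; divide by -5 ⇒ div: x^2 = 25.
Step 4. [x^2 = 25] √ both sides: 25 ≥ 0 gives two branches ⇒ sqrt: x = 5 or -5.

Answer: x ∈ {-5, 5}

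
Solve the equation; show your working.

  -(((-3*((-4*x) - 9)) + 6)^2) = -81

Step 1. [-(((-3*((-4*x) - 9)) + 6)^2) = -81] flip signs both sides, so neg: ((-3*((-4*x) - 9)) + 6)^2 = 81.
Step 2. [((-3*((-4*x) - 9)) + 6)^2 = 81] 81 ≥ 0, LHS is (·)² — take ±√, so sqrt: (-3*((-4*x) - 9)) + 6 = 9 or -9.
Step 3. [(-3*((-4*x) - 9)) + 6 = 9 or -9] common factor -3 (LHS and 9 or -9) — divide through ⇒ factor: ((-4*x) - 9) - 2 = -3 or 3.
Step 4. [((-4*x) - 9) - 2 = -3 or 3] 2 comes off first (add 2), so sub: (-4*x) - 9 = -1 or 5.
Step 5. [(-4*x) - 9 = -1 or 5] add 9: x sits inside (… - 9) ⇒ sub: -4*x = 8 or 14.
Step 6. [-4*x = 8 or 14] -4·(inner) — divide through by -4 ⇒ div: x = -2 or -7/2.

Answer: x ∈ {-7/2, -2}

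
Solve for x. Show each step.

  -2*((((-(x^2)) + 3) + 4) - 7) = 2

Step 1. [-2*((((-(x^2)) + 3) + 4) - 7) = 2] leading coefficient -2: divide by -2 ⇒ div: (((-(x^2)) + 3) + 4) - 7 = -1.
Step 2. [(((-(x^2)) + 3) + 4) - 7 = -1] -7 is outermost — add 7 both sides ⇒ sub: ((-(x^2)) + 3) + 4 = 6.
Step 3. [((-(x^2)) + 3) + 4 = 6] subtract 4: x sits inside (… + 4), so sub: (-(x^2)) + 3 = 2.
Step 4. [(-(x^2)) + 3 = 2] subtract 3: x sits inside (… + 3). So sub: -(x^2) = -1.
Step 5. [-(x^2) = -1] leading − — multiply by −1. So neg: x^2 = 1.
Step 6. [x^2 = 1] √ both sides: 1 ≥ 0 gives two branches, so sqrt: x = 1 or -1.

Answer: x ∈ {-1, 1}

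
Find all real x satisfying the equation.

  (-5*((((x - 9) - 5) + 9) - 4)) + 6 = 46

Step 1. [(-5*((((x - 9) - 5) + 9) - 4)) + 6 = 46] the outer +6 inverts by subtracting 6 ⇒ sub: -5*((((x - 9) - 5) + 9) - 4) = 40.
Step 2. [-5*((((x - 9) - 5) + 9) - 4) = 40] -5 out front; divide by -5. So div: (((x - 9) - 5) + 9) - 4 = -8.
Step 3. [(((x - 9) - 5) + 9) - 4 = -8] add 4: x sits inside (… - 4) ⇒ sub: ((x - 9) - 5) + 9 = -4.
Step 4. [((x - 9) - 5) + 9 = -4] subtract 9: x sits inside (… + 9) ⇒ sub: (x - 9) - 5 = -13.
Step 5. [(x - 9) - 5 = -13] -5 is outermost — add 5 both sides. So sub: x - 9 = -8.
Step 6. [x - 9 = -8] the outer -9 inverts by adding 9, so sub: x = 1.

Answer: x ∈ {1}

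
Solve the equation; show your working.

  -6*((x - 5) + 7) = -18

Step 1. [-6*((x - 5) + 7) = -18] LHS = -6·(…); ÷-6 both sides, so div: (x - 5) + 7 = 3.
Step 2. [(x - 5) + 7 = 3] peel the +7: subtract 7 from each side ⇒ sub: x - 5 = -4.
Step 3. [x - 5 = -4] peel the -5: add 5 from each side. So sub: x = 1.

Answer: x ∈ {1}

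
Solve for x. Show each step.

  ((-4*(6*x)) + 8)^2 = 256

Step 1. [((-4*(6*x)) + 8)^2 = 256] LHS squared, RHS 256 ≥ 0: apply √ (±), so sqrt: (-4*(6*x)) + 8 = 16 or -16.
Step 2. [(-4*(6*x)) + 8 = 16 or -16] peel the +8: subtract 8 from each side. So sub: -4*(6*x) = 8 or -24.
Step 3. [-4*(6*x) = 8 or -24] divide by the outer -4. So div: 6*x = -2 or 6.
Step 4. [6*x = -2 or 6] 6·(inner) — divide through by 6 ⇒ div: x = -1/3 or 1.

Answer: x ∈ {-1/3, 1}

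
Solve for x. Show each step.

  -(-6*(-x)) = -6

Step 1. [-(-6*(-x)) = -6] leading − — multiply by −1, so neg: -6*(-x) = 6.
Step 2. [-6*(-x) = 6] -6 out front; divide by -6. So div: -x = -1.
Step 3. [-x = -1] flip signs both sides, so neg: x = 1.

Answer: x ∈ {1}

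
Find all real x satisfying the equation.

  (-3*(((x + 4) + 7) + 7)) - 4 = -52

Step 1. [(-3*(((x + 4) + 7) + 7)) - 4 = -52] peel the -4: add 4 from each side, so sub: -3*(((x + 4) + 7) + 7) = -48.
Step 2. [-3*(((x + 4) + 7) + 7) = -48] leading coefficient -3: divide by -3. So div: ((x + 4) + 7) + 7 = 16.
Step 3. [((x + 4) + 7) + 7 = 16] peel the +7: subtract 7 from each side. So sub: (x + 4) + 7 = 9.
Step 4. [(x + 4) + 7 = 9] 7 comes off first (subtract 7) ⇒ sub: x + 4 = 2.
Step 5. [x + 4 = 2] 4 comes off first (subtract 4), so sub: x = -2.

Answer: x ∈ {-2}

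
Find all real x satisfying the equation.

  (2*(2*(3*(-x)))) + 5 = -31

Step 1. [(2*(2*(3*(-x)))) + 5 = -31] subtract 5: x sits inside (… + 5) ⇒ sub: 2*(2*(3*(-x))) = -36.
Step 2. [2*(2*(3*(-x))) = -36] divide by the outer 2, so div: 2*(3*(-x)) = -18.
Step 3. [2*(3*(-x)) = -18] leading coefficient 2: divide by 2, so div: 3*(-x) = -9.
Step 4. [3*(-x) = -9] LHS = 3·(…); ÷3 both sides. So div: -x = -3.
Step 5. [-x = -3] leading − — multiply by −1. So neg: x = 3.

Answer: x ∈ {3}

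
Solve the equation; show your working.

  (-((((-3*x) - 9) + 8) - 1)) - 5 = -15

Step 1. [(-((((-3*x) - 9) + 8) - 1)) - 5 = -15] 5 comes off first (add 5). So sub: -((((-3*x) - 9) + 8) - 1) = -10.
Step 2. [-((((-3*x) - 9) + 8) - 1) = -10] LHS negated; negate both sides, so neg: (((-3*x) - 9) + 8) - 1 = 10.
Step 3. [(((-3*x) - 9) + 8) - 1 = 10] the outer -1 inverts by adding 1. So sub: ((-3*x) - 9) + 8 = 11.
Step 4. [((-3*x) - 9) + 8 = 11] subtract 8: x sits inside (… + 8). So sub: (-3*x) - 9 = 3.
Step 5. [(-3*x) - 9 = 3] add 9: x sits inside (… - 9). So sub: -3*x = 12.
Step 6. [-3*x = 12] divide by the outer -3. So div: x = -4.

Answer: x ∈ {-4}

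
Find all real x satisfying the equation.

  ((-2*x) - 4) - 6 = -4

Step 1. [((-2*x) - 4) - 6 = -4] -6 is outermost — add 6 both sides. So sub: (-2*x) - 4 = 2.
Step 2. [(-2*x) - 4 = 2] -2 | LHS and -2 | 2: pull -2 out ⇒ factor: x + 2 = -1.
Step 3. [x + 2 = -1] +2 is outermost — subtract 2 both sides ⇒ sub: x = -3.

Answer: x ∈ {-3}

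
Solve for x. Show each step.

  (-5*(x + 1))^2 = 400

Step 1. [(-5*(x + 1))^2 = 400] √ both sides: 400 ≥ 0 gives two branches ⇒ sqrt: -5*(x + 1) = 20 or -20.
Step 2. [-5*(x + 1) = 20 or -20] -5 out front; divide by -5 ⇒ div: x + 1 = -4 or 4.
Step 3. [x + 1 = -4 or 4] the outer +1 inverts by subtracting 1 ⇒ sub: x = -5 or 3.

Answer: x ∈ {-5, 3}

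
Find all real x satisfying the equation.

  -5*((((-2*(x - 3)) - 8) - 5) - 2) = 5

Step 1. [-5*((((-2*(x - 3)) - 8) - 5) - 2) = 5] leading coefficient -5: divide by -5 ⇒ div: (((-2*(x - 3)) - 8) - 5) - 2 = -1.
Step 2. [(((-2*(x - 3)) - 8) - 5) - 2 = -1] peel the -2: add 2 from each side. So sub: ((-2*(x - 3)) - 8) - 5 = 1.
Step 3. [((-2*(x - 3)) - 8) - 5 = 1] the outer -5 inverts by adding 5. So sub: (-2*(x - 3)) - 8 = 6.
Step 4. [(-2*(x - 3)) - 8 = 6] -8 is outermost — add 8 both sides ⇒ sub: -2*(x - 3) = 14.
Step 5. [-2*(x - 3) = 14] -2 out front; divide by -2. So div: x - 3 = -7.
Step 6. [x - 3 = -7] add 3: x sits inside (… - 3) ⇒ sub: x = -4.

Answer: x ∈ {-4}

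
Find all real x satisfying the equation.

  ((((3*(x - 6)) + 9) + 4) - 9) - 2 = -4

Step 1. [((((3*(x - 6)) + 9) + 4) - 9) - 2 = -4] add 2: x sits inside (… - 2) ⇒ sub: (((3*(x - 6)) + 9) + 4) - 9 = -2.
Step 2. [(((3*(x - 6)) + 9) + 4) - 9 = -2] 9 comes off first (add 9) ⇒ sub: ((3*(x - 6)) + 9) + 4 = 7.
Step 3. [((3*(x - 6)) + 9) + 4 = 7] subtract 4: x sits inside (… + 4) ⇒ sub: (3*(x - 6)) + 9 = 3.
Step 4. [(3*(x - 6)) + 9 = 3] subtract 9: x sits inside (… + 9) ⇒ sub: 3*(x - 6) = -6.
Step 5. [3*(x - 6) = -6] divide by the outer 3 ⇒ div: x - 6 = -2.
Step 6. [x - 6 = -2] the outer -6 inverts by adding 6, so sub: x = 4.

Answer: x ∈ {4}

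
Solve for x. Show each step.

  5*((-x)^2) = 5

Step 1. [5*((-x)^2) = 5] LHS = 5·(…); ÷5 both sides ⇒ div: (-x)^2 = 1.
Step 2. [(-x)^2 = 1] LHS squared, RHS 1 ≥ 0: apply √ (±) ⇒ sqrt: -x = 1 or -1.
Step 3. [-x = 1 or -1] flip signs both sides, so neg: x = -1 or 1.

Answer: x ∈ {-1, 1}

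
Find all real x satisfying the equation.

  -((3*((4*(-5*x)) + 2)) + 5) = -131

Step 1. [-((3*((4*(-5*x)) + 2)) + 5) = -131] leading − — multiply by −1 ⇒ neg: (3*((4*(-5*x)) + 2)) + 5 = 131.
Step 2. [(3*((4*(-5*x)) + 2)) + 5 = 131] the outer +5 inverts by subtracting 5 ⇒ sub: 3*((4*(-5*x)) + 2) = 126.
Step 3. [3*((4*(-5*x)) + 2) = 126] LHS = 3·(…); ÷3 both sides, so div: (4*(-5*x)) + 2 = 42.
Step 4. [(4*(-5*x)) + 2 = 42] peel the +2: subtract 2 from each side. So sub: 4*(-5*x) = 40.
Step 5. [4*(-5*x) = 40] 4·(inner) — divide through by 4. So div: -5*x = 10.
Step 6. [-5*x = 10] -5 out front; divide by -5, so div: x = -2.

Answer: x ∈ {-2}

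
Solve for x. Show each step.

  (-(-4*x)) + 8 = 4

Step 1. [(-(-4*x)) + 8 = 4] +8 is outermost — subtract 8 both sides. So sub: -(-4*x) = -4.
Step 2. [-(-4*x) = -4] flip signs both sides. So neg: -4*x = 4.
Step 3. [-4*x = 4] divide by the outer -4, so div: x = -1.

Answer: x ∈ {-1}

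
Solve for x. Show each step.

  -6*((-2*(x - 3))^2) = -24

Step 1. [-6*((-2*(x - 3))^2) = -24] -6·(inner) — divide through by -6 ⇒ div: (-2*(x - 3))^2 = 4.
Step 2. [(-2*(x - 3))^2 = 4] LHS squared, RHS 4 ≥ 0: apply √ (±) ⇒ sqrt: -2*(x - 3) = 2 or -2.
Step 3. [-2*(x - 3) = 2 or -2] LHS = -2·(…); ÷-2 both sides ⇒ div: x - 3 = -1 or 1.
Step 4. [x - 3 = -1 or 1] -3 is outermost — add 3 both sides, so sub: x = 2 or 4.

Answer: x ∈ {2, 4}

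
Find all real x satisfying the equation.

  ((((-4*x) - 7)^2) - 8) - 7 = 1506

Step 1. [((((-4*x) - 7)^2) - 8) - 7 = 1506] 7 comes off first (add 7), so sub: (((-4*x) - 7)^2) - 8 = 1513.
Step 2. [(((-4*x) - 7)^2) - 8 = 1513] 8 comes off first (add 8). So sub: ((-4*x) - 7)^2 = 1521.
Step 3. [((-4*x) - 7)^2 = 1521] √ both sides: 1521 ≥ 0 gives two branches. So sqrt: (-4*x) - 7 = 39 or -39.
Step 4. [(-4*x) - 7 = 39 or -39] add 7: x sits inside (… - 7). So sub: -4*x = 46 or -32.
Step 5. [-4*x = 46 or -32] -4 out front; divide by -4, so div: x = -23/2 or 8.

Answer: x ∈ {-23/2, 8}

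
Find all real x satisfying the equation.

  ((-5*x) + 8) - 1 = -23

Step 1. [((-5*x) + 8) - 1 = -23] 1 comes off first (add 1) ⇒ sub: (-5*x) + 8 = -22.
Step 2. [(-5*x) + 8 = -22] peel the +8: subtract 8 from each side, so sub: -5*x = -30.
Step 3. [-5*x = -30] -5 out front; divide by -5, so div: x = 6.

Answer: x ∈ {6}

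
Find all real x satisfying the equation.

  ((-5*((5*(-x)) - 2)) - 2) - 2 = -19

Step 1. [((-5*((5*(-x)) - 2)) - 2) - 2 = -19] -2 is outermost — add 2 both sides. So sub: (-5*((5*(-x)) - 2)) - 2 = -17.
Step 2. [(-5*((5*(-x)) - 2)) - 2 = -17] the outer -2 inverts by adding 2. So sub: -5*((5*(-x)) - 2) = -15.
Step 3. [-5*((5*(-x)) - 2) = -15] divide by the outer -5 ⇒ div: (5*(-x)) - 2 = 3.
Step 4. [(5*(-x)) - 2 = 3] peel the -2: add 2 from each side ⇒ sub: 5*(-x) = 5.
Step 5. [5*(-x) = 5] LHS = 5·(…); ÷5 both sides. So div: -x = 1.
Step 6. [-x = 1] flip signs both sides. So neg: x = -1.

Answer: x ∈ {-1}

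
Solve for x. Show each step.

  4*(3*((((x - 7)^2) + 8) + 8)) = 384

Step 1. [4*(3*((((x - 7)^2) + 8) + 8)) = 384] 4·(inner) — divide through by 4. So div: 3*((((x - 7)^2) + 8) + 8) = 96.
Step 2. [3*((((x - 7)^2) + 8) + 8) = 96] 3·(inner) — divide through by 3 ⇒ div: (((x - 7)^2) + 8) + 8 = 32.
Step 3. [(((x - 7)^2) + 8) + 8 = 32] 8 comes off first (subtract 8). So sub: ((x - 7)^2) + 8 = 24.
Step 4. [((x - 7)^2) + 8 = 24] peel the +8: subtract 8 from each side, so sub: (x - 7)^2 = 16.
Step 5. [(x - 7)^2 = 16] √ both sides: 16 ≥ 0 gives two branches. So sqrt: x - 7 = 4 or -4.
Step 6. [x - 7 = 4 or -4] peel the -7: add 7 from each side. So sub: x = 11 or 3.

Answer: x ∈ {3, 11}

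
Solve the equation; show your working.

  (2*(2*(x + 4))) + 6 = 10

Step 1. [(2*(2*(x + 4))) + 6 = 10] 2 divides every term; factor it out. So factor: (2*(x + 4)) + 3 = 5.
Step 2. [(2*(x + 4)) + 3 = 5] subtract 3: x sits inside (… + 3) ⇒ sub: 2*(x + 4) = 2.
Step 3. [2*(x + 4) = 2] divide by the outer 2, so div: x + 4 = 1.
Step 4. [x + 4 = 1] subtract 4: x sits inside (… + 4). So sub: x = -3.

Answer: x ∈ {-3}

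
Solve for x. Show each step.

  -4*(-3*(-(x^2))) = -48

Step 1. [-4*(-3*(-(x^2))) = -48] -4·(inner) — divide through by -4 ⇒ div: -3*(-(x^2)) = 12.
Step 2. [-3*(-(x^2)) = 12] LHS = -3·(…); ÷-3 both sides. So div: -(x^2) = -4.
Step 3. [-(x^2) = -4] LHS negated; negate both sides ⇒ neg: x^2 = 4.
Step 4. [x^2 = 4] √ both sides: 4 ≥ 0 gives two branches, so sqrt: x = 2 or -2.

Answer: x ∈ {-2, 2}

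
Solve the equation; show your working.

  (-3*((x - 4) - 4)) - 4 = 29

Step 1. [(-3*((x - 4) - 4)) - 4 = 29] -4 is outermost — add 4 both sides ⇒ sub: -3*((x - 4) - 4) = 33.
Step 2. [-3*((x - 4) - 4) = 33] divide by the outer -3. So div: (x - 4) - 4 = -11.
Step 3. [(x - 4) - 4 = -11] add 4: x sits inside (… - 4), so sub: x - 4 = -7.
Step 4. [x - 4 = -7] add 4: x sits inside (… - 4) ⇒ sub: x = -3.

Answer: x ∈ {-3}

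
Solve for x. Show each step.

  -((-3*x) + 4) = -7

Step 1. [-((-3*x) + 4) = -7] leading − — multiply by −1 ⇒ neg: (-3*x) + 4 = 7.
Step 2. [(-3*x) + 4 = 7] +4 is outermost — subtract 4 both sides, so sub: -3*x = 3.
Step 3. [-3*x = 3] -3 out front; divide by -3 ⇒ div: x = -1.

Answer: x ∈ {-1}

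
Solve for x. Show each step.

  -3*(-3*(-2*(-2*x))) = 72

Step 1. [-3*(-3*(-2*(-2*x))) = 72] -3·(inner) — divide through by -3, so div: -3*(-2*(-2*x)) = -24.
Step 2. [-3*(-2*(-2*x)) = -24] leading coefficient -3: divide by -3, so div: -2*(-2*x) = 8.
Step 3. [-2*(-2*x) = 8] -2·(inner) — divide through by -2, so div: -2*x = -4.
Step 4. [-2*x = -4] leading coefficient -2: divide by -2, so div: x = 2.

Answer: x ∈ {2}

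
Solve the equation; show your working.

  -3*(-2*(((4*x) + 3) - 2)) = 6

Step 1. [-3*(-2*(((4*x) + 3) - 2)) = 6] divide by the outer -3 ⇒ div: -2*(((4*x) + 3) - 2) = -2.
Step 2. [-2*(((4*x) + 3) - 2) = -2] leading coefficient -2: divide by -2, so div: ((4*x) + 3) - 2 = 1.
Step 3. [((4*x) + 3) - 2 = 1] the outer -2 inverts by adding 2 ⇒ sub: (4*x) + 3 = 3.
Step 4. [(4*x) + 3 = 3] 3 comes off first (subtract 3) ⇒ sub: 4*x = 0.
Step 5. [4*x = 0] 4 out front; divide by 4 ⇒ div: x = 0.

Answer: x ∈ {0}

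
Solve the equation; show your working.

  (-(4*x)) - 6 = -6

Step 1. [(-(4*x)) - 6 = -6] add 6: x sits inside (… - 6), so sub: -(4*x) = 0.
Step 2. [-(4*x) = 0] flip signs both sides, so neg: 4*x = 0.
Step 3. [4*x = 0] 4 out front; divide by 4, so div: x = 0.

Answer: x ∈ {0}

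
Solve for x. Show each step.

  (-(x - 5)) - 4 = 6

Step 1. [(-(x - 5)) - 4 = 6] 4 comes off first (add 4) ⇒ sub: -(x - 5) = 10.
Step 2. [-(x - 5) = 10] leading − — multiply by −1 ⇒ neg: x - 5 = -10.
Step 3. [x - 5 = -10] add 5: x sits inside (… - 5) ⇒ sub: x = -5.

Answer: x ∈ {-5}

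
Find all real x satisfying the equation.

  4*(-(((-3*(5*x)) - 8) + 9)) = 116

Step 1. [4*(-(((-3*(5*x)) - 8) + 9)) = 116] leading coefficient 4: divide by 4, so div: -(((-3*(5*x)) - 8) + 9) = 29.
Step 2. [-(((-3*(5*x)) - 8) + 9) = 29] LHS negated; negate both sides, so neg: ((-3*(5*x)) - 8) + 9 = -29.
Step 3. [((-3*(5*x)) - 8) + 9 = -29] subtract 9: x sits inside (… + 9) ⇒ sub: (-3*(5*x)) - 8 = -38.
Step 4. [(-3*(5*x)) - 8 = -38] the outer -8 inverts by adding 8, so sub: -3*(5*x) = -30.
Step 5. [-3*(5*x) = -30] -3·(inner) — divide through by -3. So div: 5*x = 10.
Step 6. [5*x = 10] 5·(inner) — divide through by 5. So div: x = 2.

Answer: x ∈ {2}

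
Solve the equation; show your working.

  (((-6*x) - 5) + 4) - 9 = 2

Step 1. [(((-6*x) - 5) + 4) - 9 = 2] the outer -9 inverts by adding 9 ⇒ sub: ((-6*x) - 5) + 4 = 11.
Step 2. [((-6*x) - 5) + 4 = 11] peel the +4: subtract 4 from each side ⇒ sub: (-6*x) - 5 = 7.
Step 3. [(-6*x) - 5 = 7] add 5: x sits inside (… - 5). So sub: -6*x = 12.
Step 4. [-6*x = 12] LHS = -6·(…); ÷-6 both sides. So div: x = -2.

Answer: x ∈ {-2}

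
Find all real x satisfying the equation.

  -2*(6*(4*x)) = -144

Step 1. [-2*(6*(4*x)) = -144] -2·(inner) — divide through by -2. So div: 6*(4*x) = 72.
Step 2. [6*(4*x) = 72] divide by the outer 6 ⇒ div: 4*x = 12.
Step 3. [4*x = 12] 4 out front; divide by 4. So div: x = 3.

Answer: x ∈ {3}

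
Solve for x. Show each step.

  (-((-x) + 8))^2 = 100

Step 1. [(-((-x) + 8))^2 = 100] LHS squared, RHS 100 ≥ 0: apply √ (±). So sqrt: -((-x) + 8) = 10 or -10.
Step 2. [-((-x) + 8) = 10 or -10] LHS negated; negate both sides, so neg: (-x) + 8 = -10 or 10.
Step 3. [(-x) + 8 = -10 or 10] 8 comes off first (subtract 8) ⇒ sub: -x = -18 or 2.
Step 4. [-x = -18 or 2] leading − — multiply by −1 ⇒ neg: x = 18 or -2.

Answer: x ∈ {-2, 18}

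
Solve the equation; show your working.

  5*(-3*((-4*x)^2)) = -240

Step 1. [5*(-3*((-4*x)^2)) = -240] 5 out front; divide by 5. So div: -3*((-4*x)^2) = -48.
Step 2. [-3*((-4*x)^2) = -48] LHS = -3·(…); ÷-3 both sides. So div: (-4*x)^2 = 16.
Step 3. [(-4*x)^2 = 16] √ both sides: 16 ≥ 0 gives two branches ⇒ sqrt: -4*x = 4 or -4.
Step 4. [-4*x = 4 or -4] leading coefficient -4: divide by -4, so div: x = -1 or 1.

Answer: x ∈ {-1, 1}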